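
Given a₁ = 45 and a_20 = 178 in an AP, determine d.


d = (aₙ - a₁)/(n-1)
= (178 - 45)/(20-1)
= 133/19 = 7

d = 7


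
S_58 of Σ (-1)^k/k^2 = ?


S = -1 + 1/4 - 1/9 + 1/16 - 1/25 + 1/36 - 1/49 + 1/64 ± ...
= -0.8223
(Full series converges to -π²/12 ≈ -0.8225)

S_58 = -0.8223


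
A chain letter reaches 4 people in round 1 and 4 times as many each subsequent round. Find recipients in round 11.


aₙ = a₁·r^(n-1)
= 4×4^10
= 4×1048576
= 4194304

a_11 = 4194304


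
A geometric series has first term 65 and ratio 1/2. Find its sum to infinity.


S∞ = a₁/(1-r) = 65/(1 - 1/2)
= 65/(1/2)
= 130

S∞ = 130


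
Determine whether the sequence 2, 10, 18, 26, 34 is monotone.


Differences: 8, 8, 8, 8
All differences > 0 → strictly INCREASING

Monotonically increasing


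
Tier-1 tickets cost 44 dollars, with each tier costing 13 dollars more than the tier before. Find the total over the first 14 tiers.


aₙ = 44 + (14-1)×13 = 213
Sₙ = n(a₁+aₙ)/2 = 14×(44+213)/2
= 14×257/2 = 1799

S_14 = 1799


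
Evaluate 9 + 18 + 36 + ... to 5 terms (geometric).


Sₙ = 9×(2^5 - 1)/(2 - 1)
= 9×(32 - 1)/1
= 9×31/1
= 279

S_5 = 279


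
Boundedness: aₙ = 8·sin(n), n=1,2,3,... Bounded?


For all n, -1 ≤ sin(n) ≤ 1, so -8 ≤ 8·sin(n) ≤ 8
Lower bound: -8, Upper bound: 8
The sequence IS bounded

Bounded (-8 ≤ aₙ ≤ 8)


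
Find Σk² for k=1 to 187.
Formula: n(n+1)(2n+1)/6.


n = 187
n(n+1)(2n+1)/6 = 187×188×375/6
= 13183500/6 = 2197250

Σk² = 2197250


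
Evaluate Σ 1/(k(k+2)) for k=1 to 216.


1/(k(k+2)) = (1/2)·(1/k - 1/(k+2)) (partial fractions)
Telescoping: Σ = (1/2)·(1 + 1/2 - 1/217 - 1/218) = 17631/23653

Sum = 17631/23653


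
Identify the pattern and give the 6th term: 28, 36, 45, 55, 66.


Pattern: triangular numbers: n(n+1)/2
Terms: 28, 36, 45, 55, 66
Next term = 78

Next term = 78


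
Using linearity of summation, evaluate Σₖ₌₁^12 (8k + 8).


Σ(8k+8) = 8·Σk + 8·n
= 8·78 + 8·12
= 624 + 96 = 720

Σ = 720


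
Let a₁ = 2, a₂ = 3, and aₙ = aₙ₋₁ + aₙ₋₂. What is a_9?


Computing iteratively: 2, 3, 5, 8, 13, 21, 34, 55, 89
a_9 = 89

a_9 = 89


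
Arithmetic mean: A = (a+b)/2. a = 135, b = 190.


AM = (135 + 190)/2 = 325/2 = 162.5

AM = 162.5


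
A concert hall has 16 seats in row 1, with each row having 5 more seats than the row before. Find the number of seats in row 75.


aₙ = a₁ + (n-1)d
= 16 + (75-1)×5
= 16 + 370
= 386

a_75 = 386


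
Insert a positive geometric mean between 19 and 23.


GM = √(19×23) = √437 = 20.9045

GM = 20.9045


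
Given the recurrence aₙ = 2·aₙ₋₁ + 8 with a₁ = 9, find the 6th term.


Computing step by step:
a_1 = 9
a_2 = 26
a_3 = 60
a_4 = 128
a_5 = 264
a_6 = 536


a_6 = 536


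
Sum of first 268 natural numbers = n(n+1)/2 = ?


n(n+1)/2 = 268×269/2 = 72092/2 = 36046

Σk = 36046


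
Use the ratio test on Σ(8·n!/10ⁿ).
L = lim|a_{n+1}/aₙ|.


aₙ = 8·n!/10^n
a_{n+1}/aₙ = (n+1)!/10^(n+1) × 10^n/n!  (constant 8 cancels)
= (n+1)/10
L = lim(n→∞) (n+1)/10 = ∞
L > 1 → series DIVERGES

Diverges (ratio test: L = ∞ > 1)


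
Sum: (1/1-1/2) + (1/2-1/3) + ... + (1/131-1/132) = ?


Telescoping: adjacent terms cancel.
= 1/1 - 1/132
= 1 - 1/132 = 131/132

Sum = 131/132


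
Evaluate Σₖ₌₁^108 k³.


n(n+1)/2 = 108×109/2 = 5886
Σk³ = 5886² = 34644996

Σk³ = 34644996


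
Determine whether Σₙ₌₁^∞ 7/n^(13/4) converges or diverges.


p-series test: Σ c/n^p converges if p > 1, diverges if p ≤ 1 (constant c > 0 doesn't affect convergence).
p = 13/4
13/4 > 1 → CONVERGES

Converges (p = 13/4 > 1)


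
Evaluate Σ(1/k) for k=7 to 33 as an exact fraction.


Σₖ₌7^33 1/k = 1/7 + 1/8 + 1/9 + ... + 1/33
= 21513480570229/13127595717600
≈ 1.6388

Sum = 21513480570229/13127595717600 ≈ 1.6388


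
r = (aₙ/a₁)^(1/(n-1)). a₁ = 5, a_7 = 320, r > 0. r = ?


r^(n-1) = aₙ/a₁
r^6 = 320/5 = 64
r = 64^(1/6)
= ±2; taking r > 0 gives r = 2

r = 2


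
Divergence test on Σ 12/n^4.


lim(n→∞) 12/n^4 = 0
lim aₙ = 0 → nth-term test is INCONCLUSIVE
(Need other tests; this is actually a convergent p-series with p=4 > 1)

Inconclusive (lim aₙ = 0; need another test)


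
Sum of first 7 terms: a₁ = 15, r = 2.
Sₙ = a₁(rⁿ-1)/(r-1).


Sₙ = 15×(2^7 - 1)/(2 - 1)
= 15×(128 - 1)/1
= 15×127/1
= 1905

S_7 = 1905


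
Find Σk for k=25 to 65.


Σₖ₌25^65 k = Σₖ₌₁^65 k − Σₖ₌₁^24 k
= 65·66/2 − 24·25/2
= 2145 − 300 = 1845

Σk = 1845


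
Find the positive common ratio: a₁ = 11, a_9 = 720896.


r^(n-1) = aₙ/a₁
r^8 = 720896/11 = 65536
r = 65536^(1/8)
= ±4; taking r > 0 gives r = 4

r = 4


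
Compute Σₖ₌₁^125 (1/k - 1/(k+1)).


Telescoping: adjacent terms cancel.
= 1/1 - 1/126
= 1 - 1/126 = 125/126

Sum = 125/126


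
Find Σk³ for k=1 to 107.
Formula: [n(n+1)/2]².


n(n+1)/2 = 107×108/2 = 5778
Σk³ = 5778² = 33385284

Σk³ = 33385284


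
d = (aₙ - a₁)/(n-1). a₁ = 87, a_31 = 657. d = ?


d = (aₙ - a₁)/(n-1)
= (657 - 87)/(31-1)
= 570/30 = 19

d = 19


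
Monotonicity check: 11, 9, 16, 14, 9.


Differences: -2, 7, -2, -5
Difference at position 2 is +7 (> 0) but position 1 is -2 (< 0) — sequence both rises and falls
→ NOT monotonic

Not monotonic


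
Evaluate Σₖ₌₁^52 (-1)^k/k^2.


S = -1 + 1/4 - 1/9 + 1/16 - 1/25 + 1/36 - 1/49 + 1/64 ± ...
= -0.8223
(Full series converges to -π²/12 ≈ -0.8225)

S_52 = -0.8223


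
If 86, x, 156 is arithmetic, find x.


AM = (86 + 156)/2 = 242/2 = 121

AM = 121


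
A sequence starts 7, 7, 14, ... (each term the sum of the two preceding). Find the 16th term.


Computing iteratively: 7, 7, 14, 21, 35, 56, 91, 147, 238, 385, 623, 1008, ...
a_16 = 6909

a_16 = 6909


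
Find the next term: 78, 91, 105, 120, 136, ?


Pattern: triangular numbers: n(n+1)/2
Terms: 78, 91, 105, 120, 136
Next term = 153

Next term = 153


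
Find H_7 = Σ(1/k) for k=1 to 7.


H_7 = 1/1 + 1/2 + 1/3 + 1/4 + 1/5 + 1/6 + 1/7
= 363/140
≈ 2.5929

H_7 = 363/140 ≈ 2.5929


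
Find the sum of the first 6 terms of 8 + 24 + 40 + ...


aₙ = 8 + (6-1)×16 = 88
Sₙ = n(a₁+aₙ)/2 = 6×(8+88)/2
= 6×96/2 = 288

S_6 = 288


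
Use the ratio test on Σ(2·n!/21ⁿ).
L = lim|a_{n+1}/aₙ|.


aₙ = 2·n!/21^n
a_{n+1}/aₙ = (n+1)!/21^(n+1) × 21^n/n!  (constant 2 cancels)
= (n+1)/21
L = lim(n→∞) (n+1)/21 = ∞
L > 1 → series DIVERGES

Diverges (ratio test: L = ∞ > 1)


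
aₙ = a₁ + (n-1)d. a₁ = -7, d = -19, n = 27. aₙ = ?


aₙ = a₁ + (n-1)d
= -7 + (27-1)×-19
= -7 - 494
= -501

a_27 = -501


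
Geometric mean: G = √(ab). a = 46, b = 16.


GM = √(46×16) = √736 = 27.1293

GM = 27.1293


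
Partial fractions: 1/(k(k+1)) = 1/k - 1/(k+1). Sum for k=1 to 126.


1/(k(k+1)) = 1/k - 1/(k+1) (partial fractions)
Telescoping: Σ = 1 - 1/127 = 126/127

Sum = 126/127


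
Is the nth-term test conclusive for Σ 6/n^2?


lim(n→∞) 6/n^2 = 0
lim aₙ = 0 → nth-term test is INCONCLUSIVE
(Need other tests; this is actually a convergent p-series with p=2 > 1)

Inconclusive (lim aₙ = 0; need another test)


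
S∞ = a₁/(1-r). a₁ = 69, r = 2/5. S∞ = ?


S∞ = a₁/(1-r) = 69/(1 - 2/5)
= 69/(3/5)
= 115

S∞ = 115


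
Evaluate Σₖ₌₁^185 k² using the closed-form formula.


n = 185
n(n+1)(2n+1)/6 = 185×186×371/6
= 12766110/6 = 2127685

Σk² = 2127685


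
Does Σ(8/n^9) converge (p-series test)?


p-series test: Σ c/n^p converges if p > 1, diverges if p ≤ 1 (constant c > 0 doesn't affect convergence).
p = 9
9 > 1 → CONVERGES

Converges (p = 9 > 1)


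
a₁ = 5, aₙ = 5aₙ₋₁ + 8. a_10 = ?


Computing step by step:
a_1 = 5
a_2 = 33
a_3 = 173
a_4 = 873
a_5 = 4373
a_6 = 21873
a_7 = 109373
a_8 = 546873
a_9 = 2734373
a_10 = 13671873


a_10 = 13671873


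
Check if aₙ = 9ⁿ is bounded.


aₙ = 9ⁿ → as n→∞, aₙ→∞ (since base 9 > 1)
No finite upper bound exists
The sequence is UNBOUNDED

Unbounded (aₙ → ∞ as n → ∞)


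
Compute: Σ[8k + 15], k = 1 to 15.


Σ(8k+15) = 8·Σk + 15·n
= 8·120 + 15·15
= 960 + 225 = 1185

Σ = 1185


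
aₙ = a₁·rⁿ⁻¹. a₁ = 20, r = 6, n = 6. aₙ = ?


aₙ = a₁·r^(n-1)
= 20×6^5
= 20×7776
= 155520

a_6 = 155520


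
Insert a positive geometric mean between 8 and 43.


GM = √(8×43) = √344 = 18.5472

GM = 18.5472


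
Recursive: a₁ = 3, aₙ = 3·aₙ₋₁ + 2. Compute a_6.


Computing step by step:
a_1 = 3
a_2 = 11
a_3 = 35
a_4 = 107
a_5 = 323
a_6 = 971


a_6 = 971


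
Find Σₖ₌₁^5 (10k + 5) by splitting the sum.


Σ(10k+5) = 10·Σk + 5·n
= 10·15 + 5·5
= 150 + 25 = 175

Σ = 175


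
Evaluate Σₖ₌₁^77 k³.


n(n+1)/2 = 77×78/2 = 3003
Σk³ = 3003² = 9018009

Σk³ = 9018009


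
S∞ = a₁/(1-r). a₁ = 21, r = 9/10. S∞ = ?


S∞ = a₁/(1-r) = 21/(1 - 9/10)
= 21/(1/10)
= 210

S∞ = 210


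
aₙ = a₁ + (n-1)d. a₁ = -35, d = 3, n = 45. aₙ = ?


aₙ = a₁ + (n-1)d
= -35 + (45-1)×3
= -35 + 132
= 97

a_45 = 97


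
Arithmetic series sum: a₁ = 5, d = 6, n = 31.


aₙ = 5 + (31-1)×6 = 185
Sₙ = n(a₁+aₙ)/2 = 31×(5+185)/2
= 31×190/2 = 2945

S_31 = 2945


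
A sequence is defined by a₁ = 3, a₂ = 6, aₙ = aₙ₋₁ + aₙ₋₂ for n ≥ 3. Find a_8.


Computing iteratively: 3, 6, 9, 15, 24, 39, 63, 102
a_8 = 102

a_8 = 102


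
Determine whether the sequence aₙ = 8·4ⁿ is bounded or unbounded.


aₙ = 8·4ⁿ → as n→∞, aₙ→∞ (since base 4 > 1)
No finite upper bound exists
The sequence is UNBOUNDED

Unbounded (aₙ → ∞ as n → ∞)


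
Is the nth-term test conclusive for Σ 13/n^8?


lim(n→∞) 13/n^8 = 0
lim aₙ = 0 → nth-term test is INCONCLUSIVE
(Need other tests; this is actually a convergent p-series with p=8 > 1)

Inconclusive (lim aₙ = 0; need another test)


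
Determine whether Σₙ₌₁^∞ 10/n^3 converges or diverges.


p-series test: Σ c/n^p converges if p > 1, diverges if p ≤ 1 (constant c > 0 doesn't affect convergence).
p = 3
3 > 1 → CONVERGES

Converges (p = 3 > 1)


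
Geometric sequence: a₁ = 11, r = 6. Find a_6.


aₙ = a₁·r^(n-1)
= 11×6^5
= 11×7776
= 85536

a_6 = 85536


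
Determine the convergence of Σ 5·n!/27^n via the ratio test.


aₙ = 5·n!/27^n
a_{n+1}/aₙ = (n+1)!/27^(n+1) × 27^n/n!  (constant 5 cancels)
= (n+1)/27
L = lim(n→∞) (n+1)/27 = ∞
L > 1 → series DIVERGES

Diverges (ratio test: L = ∞ > 1)


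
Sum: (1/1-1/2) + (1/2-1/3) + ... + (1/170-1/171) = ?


Telescoping: adjacent terms cancel.
= 1/1 - 1/171
= 1 - 1/171 = 170/171

Sum = 170/171


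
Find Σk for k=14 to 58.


Σₖ₌14^58 k = Σₖ₌₁^58 k − Σₖ₌₁^13 k
= 58·59/2 − 13·14/2
= 1711 − 91 = 1620

Σk = 1620


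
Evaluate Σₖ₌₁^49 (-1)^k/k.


S = -1 + 1/2 - 1/3 + 1/4 - 1/5 + 1/6 - 1/7 + 1/8 ± ...
= -0.7032
(Full series converges to -ln(2) ≈ -0.6931)

S_49 = -0.7032


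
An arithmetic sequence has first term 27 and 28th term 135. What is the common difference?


d = (aₙ - a₁)/(n-1)
= (135 - 27)/(28-1)
= 108/27 = 4

d = 4


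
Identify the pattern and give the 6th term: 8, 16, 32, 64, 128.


Pattern: geometric (r=2)
Terms: 8, 16, 32, 64, 128
Next term = 256

Next term = 256


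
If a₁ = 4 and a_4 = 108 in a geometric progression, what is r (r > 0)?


r^(n-1) = aₙ/a₁
r^3 = 108/4 = 27
r = 27^(1/3)
= 3

r = 3


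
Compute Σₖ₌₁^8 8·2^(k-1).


Sₙ = 8×(2^8 - 1)/(2 - 1)
= 8×(256 - 1)/1
= 8×255/1
= 2040

S_8 = 2040


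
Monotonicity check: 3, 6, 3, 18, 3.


Differences: 3, -3, 15, -15
Difference at position 1 is +3 (> 0) but position 2 is -3 (< 0) — sequence both rises and falls
→ NOT monotonic

Not monotonic


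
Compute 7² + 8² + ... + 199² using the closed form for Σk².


Σₖ₌7^199 k² = Σₖ₌₁^199 k² − Σₖ₌₁^6 k²
= 199·200·399/6 − 6·7·13/6
= 2646700 − 91 = 2646609

Σk² = 2646609


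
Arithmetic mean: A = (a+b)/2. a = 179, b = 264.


AM = (179 + 264)/2 = 443/2 = 221.5

AM = 221.5


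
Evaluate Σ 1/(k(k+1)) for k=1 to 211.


1/(k(k+1)) = 1/k - 1/(k+1) (partial fractions)
Telescoping: Σ = 1 - 1/212 = 211/212

Sum = 211/212


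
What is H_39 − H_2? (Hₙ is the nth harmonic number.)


Σₖ₌3^39 1/k = 1/3 + 1/4 + 1/5 + ... + 1/39
= 1337453792828233/485721041551200
≈ 2.7535

Sum = 1337453792828233/485721041551200 ≈ 2.7535


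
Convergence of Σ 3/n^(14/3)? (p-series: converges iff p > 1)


p-series test: Σ c/n^p converges if p > 1, diverges if p ≤ 1 (constant c > 0 doesn't affect convergence).
p = 14/3
14/3 > 1 → CONVERGES

Converges (p = 14/3 > 1)


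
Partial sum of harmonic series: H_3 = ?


H_3 = 1/1 + 1/2 + 1/3
= 11/6
≈ 1.8333

H_3 = 11/6 ≈ 1.8333


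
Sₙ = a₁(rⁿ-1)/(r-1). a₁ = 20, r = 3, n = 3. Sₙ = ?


Sₙ = 20×(3^3 - 1)/(3 - 1)
= 20×(27 - 1)/2
= 20×26/2
= 260

S_3 = 260


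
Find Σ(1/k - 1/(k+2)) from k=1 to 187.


Telescoping with gap 2: two head and two tail terms survive.
= (1 + 1/2) - (1/188 + 1/189)
= 3/2 - 1/188 - 1/189 = 52921/35532

Sum = 52921/35532


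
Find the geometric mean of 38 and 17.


GM = √(38×17) = √646 = 25.4165

GM = 25.4165


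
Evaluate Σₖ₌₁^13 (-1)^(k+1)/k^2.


S = 1 - 1/4 + 1/9 - 1/16 + 1/25 - 1/36 + 1/49 - 1/64 ± ...
= 0.8252
(Full series converges to +π²/12 ≈ +0.8225)

S_13 = 0.8252


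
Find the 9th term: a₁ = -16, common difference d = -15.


aₙ = a₁ + (n-1)d
= -16 + (9-1)×-15
= -16 - 120
= -136

a_9 = -136


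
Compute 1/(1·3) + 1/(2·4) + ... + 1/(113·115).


1/(k(k+2)) = (1/2)·(1/k - 1/(k+2)) (partial fractions)
Telescoping: Σ = (1/2)·(1 + 1/2 - 1/114 - 1/115) = 4859/6555

Sum = 4859/6555


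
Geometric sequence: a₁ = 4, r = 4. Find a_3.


aₙ = a₁·r^(n-1)
= 4×4^2
= 4×16
= 64

a_3 = 64


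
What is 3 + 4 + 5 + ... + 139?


Σₖ₌3^139 k = Σₖ₌₁^139 k − Σₖ₌₁^2 k
= 139·140/2 − 2·3/2
= 9730 − 3 = 9727

Σk = 9727


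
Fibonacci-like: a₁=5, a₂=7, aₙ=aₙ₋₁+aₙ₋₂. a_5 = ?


Computing iteratively: 5, 7, 12, 19, 31
a_5 = 31

a_5 = 31


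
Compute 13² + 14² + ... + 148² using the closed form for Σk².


Σₖ₌13^148 k² = Σₖ₌₁^148 k² − Σₖ₌₁^12 k²
= 148·149·297/6 − 12·13·25/6
= 1091574 − 650 = 1090924

Σk² = 1090924


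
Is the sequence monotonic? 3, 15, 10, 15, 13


Differences: 12, -5, 5, -2
Difference at position 1 is +12 (> 0) but position 2 is -5 (< 0) — sequence both rises and falls
→ NOT monotonic

Not monotonic


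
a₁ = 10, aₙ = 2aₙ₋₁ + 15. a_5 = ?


Computing step by step:
a_1 = 10
a_2 = 35
a_3 = 85
a_4 = 185
a_5 = 385


a_5 = 385


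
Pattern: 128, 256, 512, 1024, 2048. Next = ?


Pattern: powers of 2: 2ⁿ
Terms: 128, 256, 512, 1024, 2048
Next term = 4096

Next term = 4096


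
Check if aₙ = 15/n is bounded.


a₁ = 15, a₂ = 15/2, a₃ = 15/3, ...
0 < aₙ ≤ 15 for all n ≥ 1
Lower bound: 0, Upper bound: 15
The sequence IS bounded

Bounded (0 < aₙ ≤ 15)


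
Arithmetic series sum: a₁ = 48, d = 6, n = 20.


aₙ = 48 + (20-1)×6 = 162
Sₙ = n(a₁+aₙ)/2 = 20×(48+162)/2
= 20×210/2 = 2100

S_20 = 2100


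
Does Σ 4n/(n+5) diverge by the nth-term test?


lim(n→∞) 4n/(n+5) = 4/1 = 4  (divide numerator and denominator by n)
lim aₙ = 4 ≠ 0 → series DIVERGES

Diverges (lim aₙ = 4 ≠ 0)


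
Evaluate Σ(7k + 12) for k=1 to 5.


Σ(7k+12) = 7·Σk + 12·n
= 7·15 + 12·5
= 105 + 60 = 165

Σ = 165


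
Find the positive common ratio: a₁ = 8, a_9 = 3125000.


r^(n-1) = aₙ/a₁
r^8 = 3125000/8 = 390625
r = 390625^(1/8)
= ±5; taking r > 0 gives r = 5

r = 5


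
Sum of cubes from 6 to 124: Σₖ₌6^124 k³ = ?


Σₖ₌6^124 k³ = [124·125/2]² − [5·6/2]²
= 60062500 − 225 = 60062275

Σk³ = 60062275


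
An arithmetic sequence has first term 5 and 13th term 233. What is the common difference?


d = (aₙ - a₁)/(n-1)
= (233 - 5)/(13-1)
= 228/12 = 19

d = 19


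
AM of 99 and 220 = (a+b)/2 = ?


AM = (99 + 220)/2 = 319/2 = 159.5

AM = 159.5


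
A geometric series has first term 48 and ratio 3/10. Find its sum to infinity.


S∞ = a₁/(1-r) = 48/(1 - 3/10)
= 48/(7/10)
= 480/7

S∞ = 480/7


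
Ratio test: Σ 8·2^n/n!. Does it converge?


aₙ = 8·2^n/n!
a_{n+1}/aₙ = 2^(n+1)/(n+1)! × n!/2^n  (constant 8 cancels)
= 2/(n+1)
L = lim(n→∞) 2/(n+1) = 0
L < 1 → series CONVERGES

Converges (ratio test: L = 0 < 1)


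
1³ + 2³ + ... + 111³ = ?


n(n+1)/2 = 111×112/2 = 6216
Σk³ = 6216² = 38638656

Σk³ = 38638656


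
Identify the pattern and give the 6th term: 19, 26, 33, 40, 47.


Pattern: arithmetic (d=7)
Terms: 19, 26, 33, 40, 47
Next term = 54

Next term = 54


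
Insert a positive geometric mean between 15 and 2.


GM = √(15×2) = √30 = 5.4772

GM = 5.4772


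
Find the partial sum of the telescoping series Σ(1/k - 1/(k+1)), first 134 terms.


Telescoping: adjacent terms cancel.
= 1/1 - 1/135
= 1 - 1/135 = 134/135

Sum = 134/135


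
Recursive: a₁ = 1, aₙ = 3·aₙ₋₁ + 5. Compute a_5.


Computing step by step:
a_1 = 1
a_2 = 8
a_3 = 29
a_4 = 92
a_5 = 281


a_5 = 281


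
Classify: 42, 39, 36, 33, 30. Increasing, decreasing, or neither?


Differences: -3, -3, -3, -3
All differences < 0 → strictly DECREASING

Monotonically decreasing


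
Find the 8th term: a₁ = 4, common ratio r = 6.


aₙ = a₁·r^(n-1)
= 4×6^7
= 4×279936
= 1119744

a_8 = 1119744


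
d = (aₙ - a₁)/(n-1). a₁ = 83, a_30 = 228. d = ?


d = (aₙ - a₁)/(n-1)
= (228 - 83)/(30-1)
= 145/29 = 5

d = 5


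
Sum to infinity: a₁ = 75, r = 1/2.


S∞ = a₁/(1-r) = 75/(1 - 1/2)
= 75/(1/2)
= 150

S∞ = 150


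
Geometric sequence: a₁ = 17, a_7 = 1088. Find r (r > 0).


r^(n-1) = aₙ/a₁
r^6 = 1088/17 = 64
r = 64^(1/6)
= ±2; taking r > 0 gives r = 2

r = 2


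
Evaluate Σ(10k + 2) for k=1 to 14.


Σ(10k+2) = 10·Σk + 2·n
= 10·105 + 2·14
= 1050 + 28 = 1078

Σ = 1078


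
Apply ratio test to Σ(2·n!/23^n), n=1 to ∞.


aₙ = 2·n!/23^n
a_{n+1}/aₙ = (n+1)!/23^(n+1) × 23^n/n!  (constant 2 cancels)
= (n+1)/23
L = lim(n→∞) (n+1)/23 = ∞
L > 1 → series DIVERGES

Diverges (ratio test: L = ∞ > 1)


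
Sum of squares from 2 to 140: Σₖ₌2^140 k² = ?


Σₖ₌2^140 k² = Σₖ₌₁^140 k² − Σₖ₌₁^1 k²
= 140·141·281/6 − 1·2·3/6
= 924490 − 1 = 924489

Σk² = 924489


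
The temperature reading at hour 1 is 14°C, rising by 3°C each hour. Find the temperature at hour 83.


aₙ = a₁ + (n-1)d
= 14 + (83-1)×3
= 14 + 246
= 260

a_83 = 260


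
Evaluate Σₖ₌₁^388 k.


n(n+1)/2 = 388×389/2 = 150932/2 = 75466

Σk = 75466


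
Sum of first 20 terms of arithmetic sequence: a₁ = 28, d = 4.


aₙ = 28 + (20-1)×4 = 104
Sₙ = n(a₁+aₙ)/2 = 20×(28+104)/2
= 20×132/2 = 1320

S_20 = 1320


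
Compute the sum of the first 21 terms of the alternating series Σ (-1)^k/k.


S = -1 + 1/2 - 1/3 + 1/4 - 1/5 + 1/6 - 1/7 + 1/8 ± ...
= -0.7164
(Full series converges to -ln(2) ≈ -0.6931)

S_21 = -0.7164


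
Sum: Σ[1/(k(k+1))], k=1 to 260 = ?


1/(k(k+1)) = 1/k - 1/(k+1) (partial fractions)
Telescoping: Σ = 1 - 1/261 = 260/261

Sum = 260/261


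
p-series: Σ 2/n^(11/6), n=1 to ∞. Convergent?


p-series test: Σ c/n^p converges if p > 1, diverges if p ≤ 1 (constant c > 0 doesn't affect convergence).
p = 11/6
11/6 > 1 → CONVERGES

Converges (p = 11/6 > 1)


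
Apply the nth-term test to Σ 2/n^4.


lim(n→∞) 2/n^4 = 0
lim aₙ = 0 → nth-term test is INCONCLUSIVE
(Need other tests; this is actually a convergent p-series with p=4 > 1)

Inconclusive (lim aₙ = 0; need another test)


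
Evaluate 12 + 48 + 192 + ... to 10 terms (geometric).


Sₙ = 12×(4^10 - 1)/(4 - 1)
= 12×(1048576 - 1)/3
= 12×1048575/3
= 4194300

S_10 = 4194300


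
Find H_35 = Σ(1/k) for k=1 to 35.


H_35 = 1/1 + 1/2 + 1/3 + ... + 1/35
= 54437269998109/13127595717600
≈ 4.1468

H_35 = 54437269998109/13127595717600 ≈ 4.1468


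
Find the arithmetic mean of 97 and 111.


AM = (97 + 111)/2 = 208/2 = 104

AM = 104


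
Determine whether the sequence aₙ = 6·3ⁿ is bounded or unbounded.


aₙ = 6·3ⁿ → as n→∞, aₙ→∞ (since base 3 > 1)
No finite upper bound exists
The sequence is UNBOUNDED

Unbounded (aₙ → ∞ as n → ∞)


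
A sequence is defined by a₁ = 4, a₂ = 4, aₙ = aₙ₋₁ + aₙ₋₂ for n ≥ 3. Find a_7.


Computing iteratively: 4, 4, 8, 12, 20, 32, 52
a_7 = 52

a_7 = 52


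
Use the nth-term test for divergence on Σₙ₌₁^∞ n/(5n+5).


lim(n→∞) n/(5n+5) = 1/5 = 1/5  (divide numerator and denominator by n)
lim aₙ = 1/5 ≠ 0 → series DIVERGES

Diverges (lim aₙ = 1/5 ≠ 0)


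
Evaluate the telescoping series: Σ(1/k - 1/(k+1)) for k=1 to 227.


Telescoping: adjacent terms cancel.
= 1/1 - 1/228
= 1 - 1/228 = 227/228

Sum = 227/228


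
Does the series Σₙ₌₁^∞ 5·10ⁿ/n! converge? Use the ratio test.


aₙ = 5·10^n/n!
a_{n+1}/aₙ = 10^(n+1)/(n+1)! × n!/10^n  (constant 5 cancels)
= 10/(n+1)
L = lim(n→∞) 10/(n+1) = 0
L < 1 → series CONVERGES

Converges (ratio test: L = 0 < 1)


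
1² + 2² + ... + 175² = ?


n = 175
n(n+1)(2n+1)/6 = 175×176×351/6
= 10810800/6 = 1801800

Σk² = 1801800


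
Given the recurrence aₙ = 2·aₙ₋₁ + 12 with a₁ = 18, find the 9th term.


Computing step by step:
a_1 = 18
a_2 = 48
a_3 = 108
a_4 = 228
a_5 = 468
a_6 = 948
a_7 = 1908
a_8 = 3828
a_9 = 7668


a_9 = 7668


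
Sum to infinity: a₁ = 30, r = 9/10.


S∞ = a₁/(1-r) = 30/(1 - 9/10)
= 30/(1/10)
= 300

S∞ = 300


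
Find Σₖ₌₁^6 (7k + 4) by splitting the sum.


Σ(7k+4) = 7·Σk + 4·n
= 7·21 + 4·6
= 147 + 24 = 171

Σ = 171


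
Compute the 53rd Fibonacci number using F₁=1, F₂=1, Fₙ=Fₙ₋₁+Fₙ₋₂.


Fibonacci sequence: 1, 1, 2, 3, 5, 8, 13, 21, 34, 55, 89, ...
F(53) = 53316291173

F(53) = 53316291173


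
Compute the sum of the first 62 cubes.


n(n+1)/2 = 62×63/2 = 1953
Σk³ = 1953² = 3814209

Σk³ = 3814209


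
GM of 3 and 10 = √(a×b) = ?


GM = √(3×10) = √30 = 5.4772

GM = 5.4772


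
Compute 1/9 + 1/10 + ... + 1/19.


Σₖ₌9^19 1/k = 1/9 + 1/10 + 1/11 + ... + 1/19
= 12879365/15519504
≈ 0.8299

Sum = 12879365/15519504 ≈ 0.8299


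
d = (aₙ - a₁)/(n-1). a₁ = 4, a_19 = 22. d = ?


d = (aₙ - a₁)/(n-1)
= (22 - 4)/(19-1)
= 18/18 = 1

d = 1


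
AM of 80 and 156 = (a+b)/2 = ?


AM = (80 + 156)/2 = 236/2 = 118

AM = 118


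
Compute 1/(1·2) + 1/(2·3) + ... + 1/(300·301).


1/(k(k+1)) = 1/k - 1/(k+1) (partial fractions)
Telescoping: Σ = 1 - 1/301 = 300/301

Sum = 300/301


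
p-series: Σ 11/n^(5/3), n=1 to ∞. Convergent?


p-series test: Σ c/n^p converges if p > 1, diverges if p ≤ 1 (constant c > 0 doesn't affect convergence).
p = 5/3
5/3 > 1 → CONVERGES

Converges (p = 5/3 > 1)


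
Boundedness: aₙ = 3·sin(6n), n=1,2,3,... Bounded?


For all n, -1 ≤ sin(6n) ≤ 1, so -3 ≤ 3·sin(6n) ≤ 3
Lower bound: -3, Upper bound: 3
The sequence IS bounded

Bounded (-3 ≤ aₙ ≤ 3)


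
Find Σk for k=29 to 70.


Σₖ₌29^70 k = Σₖ₌₁^70 k − Σₖ₌₁^28 k
= 70·71/2 − 28·29/2
= 2485 − 406 = 2079

Σk = 2079


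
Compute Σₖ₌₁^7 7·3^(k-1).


Sₙ = 7×(3^7 - 1)/(3 - 1)
= 7×(2187 - 1)/2
= 7×2186/2
= 7651

S_7 = 7651


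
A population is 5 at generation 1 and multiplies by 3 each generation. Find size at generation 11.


aₙ = a₁·r^(n-1)
= 5×3^10
= 5×59049
= 295245

a_11 = 295245


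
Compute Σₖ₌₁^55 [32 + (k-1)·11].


aₙ = 32 + (55-1)×11 = 626
Sₙ = n(a₁+aₙ)/2 = 55×(32+626)/2
= 55×658/2 = 18095

S_55 = 18095


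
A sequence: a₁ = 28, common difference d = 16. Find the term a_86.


aₙ = a₁ + (n-1)d
= 28 + (86-1)×16
= 28 + 1360
= 1388

a_86 = 1388


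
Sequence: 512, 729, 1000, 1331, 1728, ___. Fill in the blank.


Pattern: perfect cubes: n³
Terms: 512, 729, 1000, 1331, 1728
Next term = 2197

Next term = 2197


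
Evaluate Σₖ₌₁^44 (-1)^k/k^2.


S = -1 + 1/4 - 1/9 + 1/16 - 1/25 + 1/36 - 1/49 + 1/64 ± ...
= -0.8222
(Full series converges to -π²/12 ≈ -0.8225)

S_44 = -0.8222


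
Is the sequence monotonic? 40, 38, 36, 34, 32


Differences: -2, -2, -2, -2
All differences < 0 → strictly DECREASING

Monotonically decreasing


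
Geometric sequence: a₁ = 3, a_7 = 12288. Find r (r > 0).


r^(n-1) = aₙ/a₁
r^6 = 12288/3 = 4096
r = 4096^(1/6)
= ±4; taking r > 0 gives r = 4

r = 4


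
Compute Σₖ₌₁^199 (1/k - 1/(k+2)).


Telescoping with gap 2: two head and two tail terms survive.
= (1 + 1/2) - (1/200 + 1/201)
= 3/2 - 1/200 - 1/201 = 59899/40200

Sum = 59899/40200


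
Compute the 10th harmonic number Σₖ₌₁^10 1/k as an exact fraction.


H_10 = 1/1 + 1/2 + 1/3 + 1/4 + 1/5 + 1/6 + 1/7 + 1/8 + 1/9 + 1/10
= 7381/2520
≈ 2.929

H_10 = 7381/2520 ≈ 2.929


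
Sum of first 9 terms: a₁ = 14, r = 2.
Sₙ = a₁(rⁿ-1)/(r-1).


Sₙ = 14×(2^9 - 1)/(2 - 1)
= 14×(512 - 1)/1
= 14×511/1
= 7154

S_9 = 7154


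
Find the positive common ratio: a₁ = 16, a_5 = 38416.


r^(n-1) = aₙ/a₁
r^4 = 38416/16 = 2401
r = 2401^(1/4)
= ±7; taking r > 0 gives r = 7

r = 7


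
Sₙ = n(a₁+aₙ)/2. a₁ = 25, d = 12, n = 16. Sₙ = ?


aₙ = 25 + (16-1)×12 = 205
Sₙ = n(a₁+aₙ)/2 = 16×(25+205)/2
= 16×230/2 = 1840

S_16 = 1840


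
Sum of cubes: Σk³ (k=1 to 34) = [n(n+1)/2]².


n(n+1)/2 = 34×35/2 = 595
Σk³ = 595² = 354025

Σk³ = 354025


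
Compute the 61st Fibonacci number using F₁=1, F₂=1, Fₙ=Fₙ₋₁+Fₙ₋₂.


Fibonacci sequence: 1, 1, 2, 3, 5, 8, 13, 21, 34, 55, 89, ...
F(61) = 2504730781961

F(61) = 2504730781961


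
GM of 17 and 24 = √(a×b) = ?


GM = √(17×24) = √408 = 20.199

GM = 20.199


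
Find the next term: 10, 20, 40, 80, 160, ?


Pattern: geometric (r=2)
Terms: 10, 20, 40, 80, 160
Next term = 320

Next term = 320


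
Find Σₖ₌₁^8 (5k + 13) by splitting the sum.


Σ(5k+13) = 5·Σk + 13·n
= 5·36 + 13·8
= 180 + 104 = 284

Σ = 284


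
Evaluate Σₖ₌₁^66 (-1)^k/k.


S = -1 + 1/2 - 1/3 + 1/4 - 1/5 + 1/6 - 1/7 + 1/8 ± ...
= -0.6856
(Full series converges to -ln(2) ≈ -0.6931)

S_66 = -0.6856


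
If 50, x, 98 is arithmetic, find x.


AM = (50 + 98)/2 = 148/2 = 74

AM = 74


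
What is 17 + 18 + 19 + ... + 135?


Σₖ₌17^135 k = Σₖ₌₁^135 k − Σₖ₌₁^16 k
= 135·136/2 − 16·17/2
= 9180 − 136 = 9044

Σk = 9044


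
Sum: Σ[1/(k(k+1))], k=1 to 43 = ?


1/(k(k+1)) = 1/k - 1/(k+1) (partial fractions)
Telescoping: Σ = 1 - 1/44 = 43/44

Sum = 43/44


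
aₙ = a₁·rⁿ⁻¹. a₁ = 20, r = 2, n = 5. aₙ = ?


aₙ = a₁·r^(n-1)
= 20×2^4
= 20×16
= 320

a_5 = 320


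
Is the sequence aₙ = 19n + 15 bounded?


aₙ = 19n + 15 → as n→∞, aₙ→∞
No finite upper bound exists
The sequence is UNBOUNDED

Unbounded (aₙ → ∞ as n → ∞)


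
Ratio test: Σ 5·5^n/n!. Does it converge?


aₙ = 5·5^n/n!
a_{n+1}/aₙ = 5^(n+1)/(n+1)! × n!/5^n  (constant 5 cancels)
= 5/(n+1)
L = lim(n→∞) 5/(n+1) = 0
L < 1 → series CONVERGES

Converges (ratio test: L = 0 < 1)


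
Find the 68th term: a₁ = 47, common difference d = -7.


aₙ = a₁ + (n-1)d
= 47 + (68-1)×-7
= 47 - 469
= -422

a_68 = -422


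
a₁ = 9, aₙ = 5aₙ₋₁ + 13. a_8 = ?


Computing step by step:
a_1 = 9
a_2 = 58
a_3 = 303
a_4 = 1528
a_5 = 7653
a_6 = 38278
a_7 = 191403
a_8 = 957028


a_8 = 957028


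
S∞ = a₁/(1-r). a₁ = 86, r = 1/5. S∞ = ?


S∞ = a₁/(1-r) = 86/(1 - 1/5)
= 86/(4/5)
= 215/2

S∞ = 215/2


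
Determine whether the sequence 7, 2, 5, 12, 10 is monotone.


Differences: -5, 3, 7, -2
Difference at position 2 is +3 (> 0) but position 1 is -5 (< 0) — sequence both rises and falls
→ NOT monotonic

Not monotonic


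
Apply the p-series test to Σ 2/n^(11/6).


p-series test: Σ c/n^p converges if p > 1, diverges if p ≤ 1 (constant c > 0 doesn't affect convergence).
p = 11/6
11/6 > 1 → CONVERGES

Converges (p = 11/6 > 1)


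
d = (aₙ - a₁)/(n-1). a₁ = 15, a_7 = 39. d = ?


d = (aₙ - a₁)/(n-1)
= (39 - 15)/(7-1)
= 24/6 = 4

d = 4


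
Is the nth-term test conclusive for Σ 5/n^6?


lim(n→∞) 5/n^6 = 0
lim aₙ = 0 → nth-term test is INCONCLUSIVE
(Need other tests; this is actually a convergent p-series with p=6 > 1)

Inconclusive (lim aₙ = 0; need another test)


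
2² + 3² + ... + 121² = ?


Σₖ₌2^121 k² = Σₖ₌₁^121 k² − Σₖ₌₁^1 k²
= 121·122·243/6 − 1·2·3/6
= 597861 − 1 = 597860

Σk² = 597860


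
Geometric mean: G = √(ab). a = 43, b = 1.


GM = √(43×1) = √43 = 6.5574

GM = 6.5574


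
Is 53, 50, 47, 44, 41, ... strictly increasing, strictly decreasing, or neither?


Differences: -3, -3, -3, -3
All differences < 0 → strictly DECREASING

Monotonically decreasing


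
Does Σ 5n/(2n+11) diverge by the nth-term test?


lim(n→∞) 5n/(2n+11) = 5/2 = 5/2  (divide numerator and denominator by n)
lim aₙ = 5/2 ≠ 0 → series DIVERGES

Diverges (lim aₙ = 5/2 ≠ 0)


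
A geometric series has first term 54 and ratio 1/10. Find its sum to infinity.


S∞ = a₁/(1-r) = 54/(1 - 1/10)
= 54/(9/10)
= 60

S∞ = 60


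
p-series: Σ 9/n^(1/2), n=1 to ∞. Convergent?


p-series test: Σ c/n^p converges if p > 1, diverges if p ≤ 1 (constant c > 0 doesn't affect convergence).
p = 1/2
1/2 ≤ 1 → DIVERGES

Diverges (p = 1/2 ≤ 1)


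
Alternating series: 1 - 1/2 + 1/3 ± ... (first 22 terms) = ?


S = 1 - 1/2 + 1/3 - 1/4 + 1/5 - 1/6 + 1/7 - 1/8 ± ...
= 0.6709
(Full series converges to +ln(2) ≈ +0.6931)

S_22 = 0.6709


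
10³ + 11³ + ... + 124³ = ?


Σₖ₌10^124 k³ = [124·125/2]² − [9·10/2]²
= 60062500 − 2025 = 60060475

Σk³ = 60060475


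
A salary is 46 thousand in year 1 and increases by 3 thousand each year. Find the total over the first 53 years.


aₙ = 46 + (53-1)×3 = 202
Sₙ = n(a₁+aₙ)/2 = 53×(46+202)/2
= 53×248/2 = 6572

S_53 = 6572


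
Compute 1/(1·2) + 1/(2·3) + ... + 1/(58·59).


1/(k(k+1)) = 1/k - 1/(k+1) (partial fractions)
Telescoping: Σ = 1 - 1/59 = 58/59

Sum = 58/59


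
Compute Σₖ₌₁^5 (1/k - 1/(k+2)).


Telescoping with gap 2: two head and two tail terms survive.
= (1 + 1/2) - (1/6 + 1/7)
= 3/2 - 1/6 - 1/7 = 25/21

Sum = 25/21


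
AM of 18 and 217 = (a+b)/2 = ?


AM = (18 + 217)/2 = 235/2 = 117.5

AM = 117.5


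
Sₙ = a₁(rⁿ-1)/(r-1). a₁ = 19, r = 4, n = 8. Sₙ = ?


Sₙ = 19×(4^8 - 1)/(4 - 1)
= 19×(65536 - 1)/3
= 19×65535/3
= 415055

S_8 = 415055


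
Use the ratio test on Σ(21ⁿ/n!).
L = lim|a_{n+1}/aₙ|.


aₙ = 21^n/n!
a_{n+1}/aₙ = 21^(n+1)/(n+1)! × n!/21^n
= 21/(n+1)
L = lim(n→∞) 21/(n+1) = 0
L < 1 → series CONVERGES

Converges (ratio test: L = 0 < 1)


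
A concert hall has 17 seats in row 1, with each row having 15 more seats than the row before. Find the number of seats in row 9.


aₙ = a₁ + (n-1)d
= 17 + (9-1)×15
= 17 + 120
= 137

a_9 = 137


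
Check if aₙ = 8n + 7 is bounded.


aₙ = 8n + 7 → as n→∞, aₙ→∞
No finite upper bound exists
The sequence is UNBOUNDED

Unbounded (aₙ → ∞ as n → ∞)


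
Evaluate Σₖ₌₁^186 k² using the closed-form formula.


n = 186
n(n+1)(2n+1)/6 = 186×187×373/6
= 12973686/6 = 2162281

Σk² = 2162281


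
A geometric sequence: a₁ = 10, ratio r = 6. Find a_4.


aₙ = a₁·r^(n-1)
= 10×6^3
= 10×216
= 2160

a_4 = 2160


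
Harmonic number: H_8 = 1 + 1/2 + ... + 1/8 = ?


H_8 = 1/1 + 1/2 + 1/3 + 1/4 + 1/5 + 1/6 + 1/7 + 1/8
= 761/280
≈ 2.7179

H_8 = 761/280 ≈ 2.7179


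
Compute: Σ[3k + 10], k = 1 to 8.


Σ(3k+10) = 3·Σk + 10·n
= 3·36 + 10·8
= 108 + 80 = 188

Σ = 188


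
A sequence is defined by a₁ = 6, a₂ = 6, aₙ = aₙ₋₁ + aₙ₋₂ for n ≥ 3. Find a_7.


Computing iteratively: 6, 6, 12, 18, 30, 48, 78
a_7 = 78

a_7 = 78


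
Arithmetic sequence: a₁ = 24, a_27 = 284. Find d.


d = (aₙ - a₁)/(n-1)
= (284 - 24)/(27-1)
= 260/26 = 10

d = 10


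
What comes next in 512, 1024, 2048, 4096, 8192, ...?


Pattern: powers of 2: 2ⁿ
Terms: 512, 1024, 2048, 4096, 8192
Next term = 16384

Next term = 16384


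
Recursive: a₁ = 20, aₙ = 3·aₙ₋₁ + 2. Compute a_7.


Computing step by step:
a_1 = 20
a_2 = 62
a_3 = 188
a_4 = 566
a_5 = 1700
a_6 = 5102
a_7 = 15308


a_7 = 15308


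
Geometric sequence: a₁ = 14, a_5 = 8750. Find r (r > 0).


r^(n-1) = aₙ/a₁
r^4 = 8750/14 = 625
r = 625^(1/4)
= ±5; taking r > 0 gives r = 5

r = 5


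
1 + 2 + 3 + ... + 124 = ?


n(n+1)/2 = 124×125/2 = 15500/2 = 7750

Σk = 7750


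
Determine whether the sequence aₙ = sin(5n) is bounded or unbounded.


For all n, -1 ≤ sin(5n) ≤ 1, so -1 ≤ sin(5n) ≤ 1
Lower bound: -1, Upper bound: 1
The sequence IS bounded

Bounded (-1 ≤ aₙ ≤ 1)


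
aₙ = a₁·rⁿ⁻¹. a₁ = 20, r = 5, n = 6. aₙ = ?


aₙ = a₁·r^(n-1)
= 20×5^5
= 20×3125
= 62500

a_6 = 62500


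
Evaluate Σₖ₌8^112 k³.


Σₖ₌8^112 k³ = [112·113/2]² − [7·8/2]²
= 40043584 − 784 = 40042800

Σk³ = 40042800


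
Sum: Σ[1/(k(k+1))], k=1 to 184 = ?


1/(k(k+1)) = 1/k - 1/(k+1) (partial fractions)
Telescoping: Σ = 1 - 1/185 = 184/185

Sum = 184/185


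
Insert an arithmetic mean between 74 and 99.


AM = (74 + 99)/2 = 173/2 = 86.5

AM = 86.5


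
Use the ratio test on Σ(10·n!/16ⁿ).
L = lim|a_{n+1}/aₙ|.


aₙ = 10·n!/16^n
a_{n+1}/aₙ = (n+1)!/16^(n+1) × 16^n/n!  (constant 10 cancels)
= (n+1)/16
L = lim(n→∞) (n+1)/16 = ∞
L > 1 → series DIVERGES

Diverges (ratio test: L = ∞ > 1)


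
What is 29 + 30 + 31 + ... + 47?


Σₖ₌29^47 k = Σₖ₌₁^47 k − Σₖ₌₁^28 k
= 47·48/2 − 28·29/2
= 1128 − 406 = 722

Σk = 722


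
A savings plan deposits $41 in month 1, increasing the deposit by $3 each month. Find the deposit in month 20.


aₙ = a₁ + (n-1)d
= 41 + (20-1)×3
= 41 + 57
= 98

a_20 = 98


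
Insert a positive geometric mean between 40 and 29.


GM = √(40×29) = √1160 = 34.0588

GM = 34.0588


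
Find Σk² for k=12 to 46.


Σₖ₌12^46 k² = Σₖ₌₁^46 k² − Σₖ₌₁^11 k²
= 46·47·93/6 − 11·12·23/6
= 33511 − 506 = 33005

Σk² = 33005


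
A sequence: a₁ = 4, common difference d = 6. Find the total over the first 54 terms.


aₙ = 4 + (54-1)×6 = 322
Sₙ = n(a₁+aₙ)/2 = 54×(4+322)/2
= 54×326/2 = 8802

S_54 = 8802


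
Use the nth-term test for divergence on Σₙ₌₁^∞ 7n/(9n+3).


lim(n→∞) 7n/(9n+3) = 7/9 = 7/9  (divide numerator and denominator by n)
lim aₙ = 7/9 ≠ 0 → series DIVERGES

Diverges (lim aₙ = 7/9 ≠ 0)


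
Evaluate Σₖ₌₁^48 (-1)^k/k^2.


S = -1 + 1/4 - 1/9 + 1/16 - 1/25 + 1/36 - 1/49 + 1/64 ± ...
= -0.8223
(Full series converges to -π²/12 ≈ -0.8225)

S_48 = -0.8223


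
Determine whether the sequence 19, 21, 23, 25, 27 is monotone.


Differences: 2, 2, 2, 2
All differences > 0 → strictly INCREASING

Monotonically increasing


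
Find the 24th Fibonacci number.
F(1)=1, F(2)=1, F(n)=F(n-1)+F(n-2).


Fibonacci sequence: 1, 1, 2, 3, 5, 8, 13, 21, 34, 55, 89, ...
F(24) = 46368

F(24) = 46368


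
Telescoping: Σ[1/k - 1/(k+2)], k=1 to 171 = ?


Telescoping with gap 2: two head and two tail terms survive.
= (1 + 1/2) - (1/172 + 1/173)
= 3/2 - 1/172 - 1/173 = 44289/29756

Sum = 44289/29756


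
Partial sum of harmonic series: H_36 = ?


H_36 = 1/1 + 1/2 + 1/3 + ... + 1/36
= 54801925434709/13127595717600
≈ 4.1746

H_36 = 54801925434709/13127595717600 ≈ 4.1746


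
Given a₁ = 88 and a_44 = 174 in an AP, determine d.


d = (aₙ - a₁)/(n-1)
= (174 - 88)/(44-1)
= 86/43 = 2

d = 2


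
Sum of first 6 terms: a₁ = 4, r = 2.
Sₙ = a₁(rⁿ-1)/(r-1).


Sₙ = 4×(2^6 - 1)/(2 - 1)
= 4×(64 - 1)/1
= 4×63/1
= 252

S_6 = 252


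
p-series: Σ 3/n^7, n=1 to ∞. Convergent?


p-series test: Σ c/n^p converges if p > 1, diverges if p ≤ 1 (constant c > 0 doesn't affect convergence).
p = 7
7 > 1 → CONVERGES

Converges (p = 7 > 1)


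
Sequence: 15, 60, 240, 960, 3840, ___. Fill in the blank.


Pattern: geometric (r=4)
Terms: 15, 60, 240, 960, 3840
Next term = 15360

Next term = 15360


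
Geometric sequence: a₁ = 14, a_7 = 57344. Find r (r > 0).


r^(n-1) = aₙ/a₁
r^6 = 57344/14 = 4096
r = 4096^(1/6)
= ±4; taking r > 0 gives r = 4

r = 4


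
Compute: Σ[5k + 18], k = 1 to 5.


Σ(5k+18) = 5·Σk + 18·n
= 5·15 + 18·5
= 75 + 90 = 165

Σ = 165


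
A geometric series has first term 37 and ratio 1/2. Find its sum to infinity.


S∞ = a₁/(1-r) = 37/(1 - 1/2)
= 37/(1/2)
= 74

S∞ = 74


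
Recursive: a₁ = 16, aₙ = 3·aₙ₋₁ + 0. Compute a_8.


Computing step by step:
a_1 = 16
a_2 = 48
a_3 = 144
a_4 = 432
a_5 = 1296
a_6 = 3888
a_7 = 11664
a_8 = 34992


a_8 = 34992


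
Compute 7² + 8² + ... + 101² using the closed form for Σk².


Σₖ₌7^101 k² = Σₖ₌₁^101 k² − Σₖ₌₁^6 k²
= 101·102·203/6 − 6·7·13/6
= 348551 − 91 = 348460

Σk² = 348460


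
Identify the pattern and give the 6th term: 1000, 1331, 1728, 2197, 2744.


Pattern: perfect cubes: n³
Terms: 1000, 1331, 1728, 2197, 2744
Next term = 3375

Next term = 3375


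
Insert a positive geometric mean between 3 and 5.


GM = √(3×5) = √15 = 3.873

GM = 3.873


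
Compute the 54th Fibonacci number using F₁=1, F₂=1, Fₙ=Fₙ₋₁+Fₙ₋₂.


Fibonacci sequence: 1, 1, 2, 3, 5, 8, 13, 21, 34, 55, 89, ...
F(54) = 86267571272

F(54) = 86267571272


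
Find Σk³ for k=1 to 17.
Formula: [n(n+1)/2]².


n(n+1)/2 = 17×18/2 = 153
Σk³ = 153² = 23409

Σk³ = 23409


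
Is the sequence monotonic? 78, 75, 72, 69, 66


Differences: -3, -3, -3, -3
All differences < 0 → strictly DECREASING

Monotonically decreasing


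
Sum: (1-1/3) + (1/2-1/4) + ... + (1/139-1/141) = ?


Telescoping with gap 2: two head and two tail terms survive.
= (1 + 1/2) - (1/140 + 1/141)
= 3/2 - 1/140 - 1/141 = 29329/19740

Sum = 29329/19740


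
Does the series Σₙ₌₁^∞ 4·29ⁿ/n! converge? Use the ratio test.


aₙ = 4·29^n/n!
a_{n+1}/aₙ = 29^(n+1)/(n+1)! × n!/29^n  (constant 4 cancels)
= 29/(n+1)
L = lim(n→∞) 29/(n+1) = 0
L < 1 → series CONVERGES

Converges (ratio test: L = 0 < 1)


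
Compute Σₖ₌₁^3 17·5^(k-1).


Sₙ = 17×(5^3 - 1)/(5 - 1)
= 17×(125 - 1)/4
= 17×124/4
= 527

S_3 = 527


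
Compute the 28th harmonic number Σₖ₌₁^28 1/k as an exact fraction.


H_28 = 1/1 + 1/2 + 1/3 + ... + 1/28
= 315404588903/80313433200
≈ 3.9272

H_28 = 315404588903/80313433200 ≈ 3.9272
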